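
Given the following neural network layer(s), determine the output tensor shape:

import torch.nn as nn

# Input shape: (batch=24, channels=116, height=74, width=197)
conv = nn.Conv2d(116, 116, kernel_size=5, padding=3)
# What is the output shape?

Input shape: (24, 116, 74, 197)
Output shape: (24, 116, 76, 199)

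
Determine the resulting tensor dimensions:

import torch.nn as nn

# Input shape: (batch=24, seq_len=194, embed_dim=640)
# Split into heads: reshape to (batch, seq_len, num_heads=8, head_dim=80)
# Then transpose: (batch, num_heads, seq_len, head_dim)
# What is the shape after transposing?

Input shape: (24, 194, 640)
  -> after reshape: (24, 194, 8, 80)
Output shape: (24, 8, 194, 80)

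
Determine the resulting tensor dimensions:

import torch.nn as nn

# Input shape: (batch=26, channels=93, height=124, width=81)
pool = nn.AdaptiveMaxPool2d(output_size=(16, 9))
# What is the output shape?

Input shape: (26, 93, 124, 81)
Output shape: (26, 93, 16, 9)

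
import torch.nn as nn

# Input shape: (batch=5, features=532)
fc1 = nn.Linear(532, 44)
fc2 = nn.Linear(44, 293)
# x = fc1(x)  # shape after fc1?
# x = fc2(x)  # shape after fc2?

Input shape: (5, 532)
  -> after fc1: (5, 44)
Output shape: (5, 293)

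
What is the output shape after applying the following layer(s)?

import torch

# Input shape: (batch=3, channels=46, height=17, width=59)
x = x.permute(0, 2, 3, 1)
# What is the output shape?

Input shape: (3, 46, 17, 59)
Output shape: (3, 17, 59, 46)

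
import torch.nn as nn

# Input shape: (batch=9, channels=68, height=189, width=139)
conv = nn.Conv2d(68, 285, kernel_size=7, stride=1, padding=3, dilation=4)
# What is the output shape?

Input shape: (9, 68, 189, 139)
Output shape: (9, 285, 171, 121)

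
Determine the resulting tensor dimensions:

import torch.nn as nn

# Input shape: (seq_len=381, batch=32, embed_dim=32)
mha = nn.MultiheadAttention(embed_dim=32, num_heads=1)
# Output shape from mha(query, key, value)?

Input shape: (381, 32, 32)
Output shape: (381, 32, 32)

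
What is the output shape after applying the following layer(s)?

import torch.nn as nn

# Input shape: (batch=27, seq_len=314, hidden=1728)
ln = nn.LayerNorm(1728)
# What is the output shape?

Input shape: (27, 314, 1728)
Output shape: (27, 314, 1728)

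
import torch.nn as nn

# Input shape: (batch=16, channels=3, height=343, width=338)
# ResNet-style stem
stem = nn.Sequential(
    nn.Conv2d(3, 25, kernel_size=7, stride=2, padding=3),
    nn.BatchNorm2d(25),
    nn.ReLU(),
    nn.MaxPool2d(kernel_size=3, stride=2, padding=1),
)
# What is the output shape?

Input shape: (16, 3, 343, 338)
  -> after Conv2d 7x7 stride=2: (16, 25, 172, 169)
Output shape: (16, 25, 86, 85)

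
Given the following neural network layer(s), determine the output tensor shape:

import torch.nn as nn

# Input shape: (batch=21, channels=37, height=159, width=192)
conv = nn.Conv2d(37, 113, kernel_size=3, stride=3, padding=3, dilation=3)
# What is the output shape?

Input shape: (21, 37, 159, 192)
Output shape: (21, 113, 53, 64)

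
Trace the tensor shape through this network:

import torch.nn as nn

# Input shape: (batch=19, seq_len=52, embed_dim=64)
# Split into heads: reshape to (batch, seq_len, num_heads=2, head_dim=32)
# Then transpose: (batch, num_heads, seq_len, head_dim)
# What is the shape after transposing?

Input shape: (19, 52, 64)
  -> after reshape: (19, 52, 2, 32)
Output shape: (19, 2, 52, 32)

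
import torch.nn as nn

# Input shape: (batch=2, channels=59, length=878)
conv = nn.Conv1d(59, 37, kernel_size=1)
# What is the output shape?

Input shape: (2, 59, 878)
Output shape: (2, 37, 878)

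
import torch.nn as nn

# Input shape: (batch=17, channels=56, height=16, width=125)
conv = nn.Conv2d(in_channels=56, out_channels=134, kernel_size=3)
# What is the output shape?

Input shape: (17, 56, 16, 125)
Output shape: (17, 134, 14, 123)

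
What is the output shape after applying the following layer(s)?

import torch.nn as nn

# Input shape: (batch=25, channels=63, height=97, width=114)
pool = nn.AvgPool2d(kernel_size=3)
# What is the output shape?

Input shape: (25, 63, 97, 114)
Output shape: (25, 63, 32, 38)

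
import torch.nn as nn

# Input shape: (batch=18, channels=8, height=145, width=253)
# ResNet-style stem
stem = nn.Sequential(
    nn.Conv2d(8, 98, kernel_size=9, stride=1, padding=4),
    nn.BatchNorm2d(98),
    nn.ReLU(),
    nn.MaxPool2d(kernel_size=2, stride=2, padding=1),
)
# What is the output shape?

Input shape: (18, 8, 145, 253)
  -> after Conv2d 9x9 stride=1: (18, 98, 145, 253)
Output shape: (18, 98, 73, 127)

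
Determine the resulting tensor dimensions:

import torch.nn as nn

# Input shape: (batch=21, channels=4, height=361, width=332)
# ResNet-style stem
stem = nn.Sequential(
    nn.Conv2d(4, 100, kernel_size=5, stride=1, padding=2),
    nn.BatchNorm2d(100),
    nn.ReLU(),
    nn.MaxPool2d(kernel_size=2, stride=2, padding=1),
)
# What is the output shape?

Input shape: (21, 4, 361, 332)
  -> after Conv2d 5x5 stride=1: (21, 100, 361, 332)
Output shape: (21, 100, 181, 167)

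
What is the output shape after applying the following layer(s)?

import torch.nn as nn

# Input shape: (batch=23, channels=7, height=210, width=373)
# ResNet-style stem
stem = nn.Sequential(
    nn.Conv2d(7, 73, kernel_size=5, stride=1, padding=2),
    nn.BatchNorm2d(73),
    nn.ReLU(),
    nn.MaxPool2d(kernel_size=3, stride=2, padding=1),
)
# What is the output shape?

Input shape: (23, 7, 210, 373)
  -> after Conv2d 5x5 stride=1: (23, 73, 210, 373)
Output shape: (23, 73, 105, 187)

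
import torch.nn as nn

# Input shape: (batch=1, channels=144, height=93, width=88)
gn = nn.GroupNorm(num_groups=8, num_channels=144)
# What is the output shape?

Input shape: (1, 144, 93, 88)
Output shape: (1, 144, 93, 88)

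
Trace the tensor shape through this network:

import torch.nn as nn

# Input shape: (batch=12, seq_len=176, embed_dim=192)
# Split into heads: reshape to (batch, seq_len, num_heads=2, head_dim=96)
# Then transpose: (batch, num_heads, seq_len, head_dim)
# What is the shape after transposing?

Input shape: (12, 176, 192)
  -> after reshape: (12, 176, 2, 96)
Output shape: (12, 2, 176, 96)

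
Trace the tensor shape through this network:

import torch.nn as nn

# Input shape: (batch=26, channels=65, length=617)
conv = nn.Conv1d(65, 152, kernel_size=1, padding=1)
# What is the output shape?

Input shape: (26, 65, 617)
Output shape: (26, 152, 619)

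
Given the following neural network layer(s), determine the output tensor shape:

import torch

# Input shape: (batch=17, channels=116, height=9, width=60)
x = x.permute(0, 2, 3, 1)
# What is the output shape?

Input shape: (17, 116, 9, 60)
Output shape: (17, 9, 60, 116)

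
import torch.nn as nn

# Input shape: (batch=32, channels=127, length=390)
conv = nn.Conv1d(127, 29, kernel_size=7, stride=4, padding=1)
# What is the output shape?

Input shape: (32, 127, 390)
Output shape: (32, 29, 97)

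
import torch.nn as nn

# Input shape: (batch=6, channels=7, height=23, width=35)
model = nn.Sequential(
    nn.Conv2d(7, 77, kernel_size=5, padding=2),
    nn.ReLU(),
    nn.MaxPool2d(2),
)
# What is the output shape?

Input shape: (6, 7, 23, 35)
  -> after Conv2d: (6, 77, 23, 35)
  -> after ReLU: (6, 77, 23, 35)
Output shape: (6, 77, 11, 17)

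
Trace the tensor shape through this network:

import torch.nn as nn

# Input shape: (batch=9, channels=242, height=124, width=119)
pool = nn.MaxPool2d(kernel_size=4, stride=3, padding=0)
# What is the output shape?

Input shape: (9, 242, 124, 119)
Output shape: (9, 242, 41, 39)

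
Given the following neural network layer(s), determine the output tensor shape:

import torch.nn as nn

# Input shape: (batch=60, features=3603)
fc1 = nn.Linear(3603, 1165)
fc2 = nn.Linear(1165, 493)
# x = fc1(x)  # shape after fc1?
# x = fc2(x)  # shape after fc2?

Input shape: (60, 3603)
  -> after fc1: (60, 1165)
Output shape: (60, 493)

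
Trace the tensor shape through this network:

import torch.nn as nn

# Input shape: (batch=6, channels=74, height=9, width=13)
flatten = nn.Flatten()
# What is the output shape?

Input shape: (6, 74, 9, 13)
Output shape: (6, 8658)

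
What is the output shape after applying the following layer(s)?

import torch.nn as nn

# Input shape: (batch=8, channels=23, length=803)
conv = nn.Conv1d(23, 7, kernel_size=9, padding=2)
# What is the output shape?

Input shape: (8, 23, 803)
Output shape: (8, 7, 799)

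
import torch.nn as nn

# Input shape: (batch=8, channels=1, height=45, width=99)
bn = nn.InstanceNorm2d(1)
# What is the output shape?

Input shape: (8, 1, 45, 99)
Output shape: (8, 1, 45, 99)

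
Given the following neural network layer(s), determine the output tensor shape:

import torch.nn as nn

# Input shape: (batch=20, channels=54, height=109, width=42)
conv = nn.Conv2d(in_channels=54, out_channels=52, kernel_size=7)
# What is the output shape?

Input shape: (20, 54, 109, 42)
Output shape: (20, 52, 103, 36)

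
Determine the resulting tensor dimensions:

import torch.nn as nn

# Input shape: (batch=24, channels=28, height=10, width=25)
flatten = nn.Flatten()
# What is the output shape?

Input shape: (24, 28, 10, 25)
Output shape: (24, 7000)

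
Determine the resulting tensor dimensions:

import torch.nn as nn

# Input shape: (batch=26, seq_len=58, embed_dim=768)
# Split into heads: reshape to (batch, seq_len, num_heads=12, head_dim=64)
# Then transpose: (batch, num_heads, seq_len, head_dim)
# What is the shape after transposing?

Input shape: (26, 58, 768)
  -> after reshape: (26, 58, 12, 64)
Output shape: (26, 12, 58, 64)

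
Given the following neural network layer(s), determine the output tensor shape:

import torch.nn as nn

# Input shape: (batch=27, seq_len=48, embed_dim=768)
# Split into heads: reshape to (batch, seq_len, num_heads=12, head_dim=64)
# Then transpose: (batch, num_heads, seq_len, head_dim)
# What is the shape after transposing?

Input shape: (27, 48, 768)
  -> after reshape: (27, 48, 12, 64)
Output shape: (27, 12, 48, 64)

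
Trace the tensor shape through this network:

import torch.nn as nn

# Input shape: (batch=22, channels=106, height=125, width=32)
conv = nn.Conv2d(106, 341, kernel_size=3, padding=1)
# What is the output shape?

Input shape: (22, 106, 125, 32)
Output shape: (22, 341, 125, 32)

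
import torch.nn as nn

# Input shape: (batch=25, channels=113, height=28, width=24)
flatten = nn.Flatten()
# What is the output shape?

Input shape: (25, 113, 28, 24)
Output shape: (25, 75936)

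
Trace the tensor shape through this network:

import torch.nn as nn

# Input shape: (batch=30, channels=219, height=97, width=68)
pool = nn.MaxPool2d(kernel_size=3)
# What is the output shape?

Input shape: (30, 219, 97, 68)
Output shape: (30, 219, 32, 22)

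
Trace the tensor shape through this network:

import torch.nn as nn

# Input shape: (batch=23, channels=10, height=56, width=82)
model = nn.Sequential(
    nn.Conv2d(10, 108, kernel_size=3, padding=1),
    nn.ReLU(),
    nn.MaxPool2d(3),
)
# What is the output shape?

Input shape: (23, 10, 56, 82)
  -> after Conv2d: (23, 108, 56, 82)
  -> after ReLU: (23, 108, 56, 82)
Output shape: (23, 108, 18, 27)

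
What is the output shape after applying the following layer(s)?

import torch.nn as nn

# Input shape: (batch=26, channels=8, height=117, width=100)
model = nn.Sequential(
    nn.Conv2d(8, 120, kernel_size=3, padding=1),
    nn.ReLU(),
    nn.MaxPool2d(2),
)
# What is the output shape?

Input shape: (26, 8, 117, 100)
  -> after Conv2d: (26, 120, 117, 100)
  -> after ReLU: (26, 120, 117, 100)
Output shape: (26, 120, 58, 50)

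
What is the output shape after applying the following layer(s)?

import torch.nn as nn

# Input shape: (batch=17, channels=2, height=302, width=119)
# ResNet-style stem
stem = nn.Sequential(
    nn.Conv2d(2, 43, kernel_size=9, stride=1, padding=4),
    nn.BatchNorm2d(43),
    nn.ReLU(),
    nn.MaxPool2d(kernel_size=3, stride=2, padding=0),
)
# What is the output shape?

Input shape: (17, 2, 302, 119)
  -> after Conv2d 9x9 stride=1: (17, 43, 302, 119)
Output shape: (17, 43, 150, 59)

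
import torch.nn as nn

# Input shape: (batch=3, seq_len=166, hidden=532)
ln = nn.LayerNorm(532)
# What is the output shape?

Input shape: (3, 166, 532)
Output shape: (3, 166, 532)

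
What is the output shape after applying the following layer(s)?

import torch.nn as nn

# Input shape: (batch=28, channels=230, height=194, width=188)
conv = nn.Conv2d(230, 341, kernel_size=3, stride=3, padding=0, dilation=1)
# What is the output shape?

Input shape: (28, 230, 194, 188)
Output shape: (28, 341, 64, 62)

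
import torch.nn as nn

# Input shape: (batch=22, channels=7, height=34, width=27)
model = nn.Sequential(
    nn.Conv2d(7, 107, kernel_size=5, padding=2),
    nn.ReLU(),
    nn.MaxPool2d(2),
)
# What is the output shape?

Input shape: (22, 7, 34, 27)
  -> after Conv2d: (22, 107, 34, 27)
  -> after ReLU: (22, 107, 34, 27)
Output shape: (22, 107, 17, 13)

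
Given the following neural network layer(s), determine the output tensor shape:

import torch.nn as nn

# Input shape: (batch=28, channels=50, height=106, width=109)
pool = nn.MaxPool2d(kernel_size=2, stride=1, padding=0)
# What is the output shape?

Input shape: (28, 50, 106, 109)
Output shape: (28, 50, 105, 108)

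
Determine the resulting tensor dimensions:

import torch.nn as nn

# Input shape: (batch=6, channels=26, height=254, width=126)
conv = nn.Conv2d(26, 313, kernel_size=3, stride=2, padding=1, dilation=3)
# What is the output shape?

Input shape: (6, 26, 254, 126)
Output shape: (6, 313, 125, 61)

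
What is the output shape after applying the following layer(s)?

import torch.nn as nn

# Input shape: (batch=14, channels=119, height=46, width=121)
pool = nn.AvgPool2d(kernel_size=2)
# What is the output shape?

Input shape: (14, 119, 46, 121)
Output shape: (14, 119, 23, 60)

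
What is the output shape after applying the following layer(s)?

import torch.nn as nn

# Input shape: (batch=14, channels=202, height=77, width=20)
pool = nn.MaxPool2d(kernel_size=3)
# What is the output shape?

Input shape: (14, 202, 77, 20)
Output shape: (14, 202, 25, 6)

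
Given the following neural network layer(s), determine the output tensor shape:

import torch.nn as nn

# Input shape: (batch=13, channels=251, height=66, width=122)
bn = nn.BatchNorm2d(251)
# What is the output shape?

Input shape: (13, 251, 66, 122)
Output shape: (13, 251, 66, 122)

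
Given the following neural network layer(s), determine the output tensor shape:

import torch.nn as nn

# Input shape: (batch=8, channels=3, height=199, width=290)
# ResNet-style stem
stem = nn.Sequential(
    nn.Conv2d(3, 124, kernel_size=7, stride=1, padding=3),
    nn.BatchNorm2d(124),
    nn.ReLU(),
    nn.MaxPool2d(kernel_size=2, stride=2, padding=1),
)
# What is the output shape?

Input shape: (8, 3, 199, 290)
  -> after Conv2d 7x7 stride=1: (8, 124, 199, 290)
Output shape: (8, 124, 100, 146)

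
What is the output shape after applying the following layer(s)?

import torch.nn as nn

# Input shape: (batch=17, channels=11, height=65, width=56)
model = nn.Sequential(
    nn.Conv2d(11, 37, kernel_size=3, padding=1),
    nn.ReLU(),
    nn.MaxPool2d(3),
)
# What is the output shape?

Input shape: (17, 11, 65, 56)
  -> after Conv2d: (17, 37, 65, 56)
  -> after ReLU: (17, 37, 65, 56)
Output shape: (17, 37, 21, 18)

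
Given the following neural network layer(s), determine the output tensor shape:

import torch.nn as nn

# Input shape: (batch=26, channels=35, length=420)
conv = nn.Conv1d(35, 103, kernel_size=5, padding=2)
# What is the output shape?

Input shape: (26, 35, 420)
Output shape: (26, 103, 420)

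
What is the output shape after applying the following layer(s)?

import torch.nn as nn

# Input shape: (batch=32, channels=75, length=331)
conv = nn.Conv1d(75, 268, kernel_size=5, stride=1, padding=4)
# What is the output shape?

Input shape: (32, 75, 331)
Output shape: (32, 268, 335)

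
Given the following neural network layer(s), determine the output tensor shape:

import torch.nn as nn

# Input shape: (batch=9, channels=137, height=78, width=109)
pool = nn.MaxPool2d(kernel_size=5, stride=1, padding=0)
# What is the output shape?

Input shape: (9, 137, 78, 109)
Output shape: (9, 137, 74, 105)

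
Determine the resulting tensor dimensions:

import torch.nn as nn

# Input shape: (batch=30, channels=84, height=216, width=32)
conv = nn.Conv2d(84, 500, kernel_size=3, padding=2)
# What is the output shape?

Input shape: (30, 84, 216, 32)
Output shape: (30, 500, 218, 34)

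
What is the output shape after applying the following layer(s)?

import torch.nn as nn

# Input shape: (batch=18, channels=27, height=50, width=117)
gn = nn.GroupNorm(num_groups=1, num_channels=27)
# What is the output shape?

Input shape: (18, 27, 50, 117)
Output shape: (18, 27, 50, 117)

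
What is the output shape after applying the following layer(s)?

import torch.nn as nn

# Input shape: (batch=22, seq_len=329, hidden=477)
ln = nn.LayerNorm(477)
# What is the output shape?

Input shape: (22, 329, 477)
Output shape: (22, 329, 477)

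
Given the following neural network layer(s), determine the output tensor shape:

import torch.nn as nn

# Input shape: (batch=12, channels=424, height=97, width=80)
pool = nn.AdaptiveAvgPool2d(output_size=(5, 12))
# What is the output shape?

Input shape: (12, 424, 97, 80)
Output shape: (12, 424, 5, 12)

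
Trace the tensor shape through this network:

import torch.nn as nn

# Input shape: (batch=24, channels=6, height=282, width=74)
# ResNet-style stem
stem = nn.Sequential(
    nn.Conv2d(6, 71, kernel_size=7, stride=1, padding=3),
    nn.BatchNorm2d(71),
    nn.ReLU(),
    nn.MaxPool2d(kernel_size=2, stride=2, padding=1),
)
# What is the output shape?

Input shape: (24, 6, 282, 74)
  -> after Conv2d 7x7 stride=1: (24, 71, 282, 74)
Output shape: (24, 71, 142, 38)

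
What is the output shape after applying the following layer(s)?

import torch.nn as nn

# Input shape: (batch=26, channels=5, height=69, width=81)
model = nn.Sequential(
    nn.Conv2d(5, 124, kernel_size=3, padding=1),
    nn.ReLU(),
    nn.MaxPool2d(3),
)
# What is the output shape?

Input shape: (26, 5, 69, 81)
  -> after Conv2d: (26, 124, 69, 81)
  -> after ReLU: (26, 124, 69, 81)
Output shape: (26, 124, 23, 27)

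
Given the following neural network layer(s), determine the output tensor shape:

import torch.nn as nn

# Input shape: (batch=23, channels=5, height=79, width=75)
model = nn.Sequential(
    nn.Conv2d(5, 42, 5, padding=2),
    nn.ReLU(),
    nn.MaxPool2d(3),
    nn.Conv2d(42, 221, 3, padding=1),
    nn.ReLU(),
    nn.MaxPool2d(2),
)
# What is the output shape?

Input shape: (23, 5, 79, 75)
  -> after first Conv2d: (23, 42, 79, 75)
  -> after first MaxPool2d: (23, 42, 26, 25)
  -> after second Conv2d: (23, 221, 26, 25)
Output shape: (23, 221, 13, 12)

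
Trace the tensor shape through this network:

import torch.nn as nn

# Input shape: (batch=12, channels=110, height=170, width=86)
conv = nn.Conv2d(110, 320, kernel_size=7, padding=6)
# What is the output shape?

Input shape: (12, 110, 170, 86)
Output shape: (12, 320, 176, 92)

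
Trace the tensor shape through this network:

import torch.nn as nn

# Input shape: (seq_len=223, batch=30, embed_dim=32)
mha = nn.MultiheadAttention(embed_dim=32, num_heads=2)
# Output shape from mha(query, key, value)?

Input shape: (223, 30, 32)
Output shape: (223, 30, 32)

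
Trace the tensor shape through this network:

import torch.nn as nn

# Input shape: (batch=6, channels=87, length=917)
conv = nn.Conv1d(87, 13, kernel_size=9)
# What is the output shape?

Input shape: (6, 87, 917)
Output shape: (6, 13, 909)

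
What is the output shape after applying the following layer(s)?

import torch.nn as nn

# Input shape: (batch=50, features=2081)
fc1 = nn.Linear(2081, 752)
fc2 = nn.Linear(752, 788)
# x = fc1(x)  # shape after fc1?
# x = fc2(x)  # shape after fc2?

Input shape: (50, 2081)
  -> after fc1: (50, 752)
Output shape: (50, 788)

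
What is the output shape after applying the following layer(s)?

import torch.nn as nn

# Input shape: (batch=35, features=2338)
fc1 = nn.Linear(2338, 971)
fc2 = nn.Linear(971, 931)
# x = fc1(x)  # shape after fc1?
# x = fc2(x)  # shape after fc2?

Input shape: (35, 2338)
  -> after fc1: (35, 971)
Output shape: (35, 931)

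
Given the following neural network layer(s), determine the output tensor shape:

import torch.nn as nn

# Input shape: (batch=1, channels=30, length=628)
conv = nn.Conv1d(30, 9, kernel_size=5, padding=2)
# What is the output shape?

Input shape: (1, 30, 628)
Output shape: (1, 9, 628)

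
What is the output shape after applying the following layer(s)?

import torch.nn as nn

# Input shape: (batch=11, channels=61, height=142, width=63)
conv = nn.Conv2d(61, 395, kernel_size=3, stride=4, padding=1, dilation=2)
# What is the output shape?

Input shape: (11, 61, 142, 63)
Output shape: (11, 395, 35, 16)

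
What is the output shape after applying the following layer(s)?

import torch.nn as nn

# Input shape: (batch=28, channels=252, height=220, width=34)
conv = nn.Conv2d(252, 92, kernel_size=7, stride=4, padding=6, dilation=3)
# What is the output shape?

Input shape: (28, 252, 220, 34)
Output shape: (28, 92, 54, 7)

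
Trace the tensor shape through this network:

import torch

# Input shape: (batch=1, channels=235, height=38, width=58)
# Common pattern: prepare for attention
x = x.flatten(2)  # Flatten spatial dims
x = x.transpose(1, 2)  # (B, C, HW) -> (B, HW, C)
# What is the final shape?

Input shape: (1, 235, 38, 58)
  -> after flatten(2): (1, 235, 2204)
Output shape: (1, 2204, 235)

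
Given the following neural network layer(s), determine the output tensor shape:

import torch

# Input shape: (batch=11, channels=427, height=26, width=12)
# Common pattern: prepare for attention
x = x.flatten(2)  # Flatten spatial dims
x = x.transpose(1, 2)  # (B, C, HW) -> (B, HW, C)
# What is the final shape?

Input shape: (11, 427, 26, 12)
  -> after flatten(2): (11, 427, 312)
Output shape: (11, 312, 427)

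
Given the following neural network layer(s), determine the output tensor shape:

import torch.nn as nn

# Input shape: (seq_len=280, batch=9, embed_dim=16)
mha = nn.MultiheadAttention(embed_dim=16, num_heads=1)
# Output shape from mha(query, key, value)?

Input shape: (280, 9, 16)
Output shape: (280, 9, 16)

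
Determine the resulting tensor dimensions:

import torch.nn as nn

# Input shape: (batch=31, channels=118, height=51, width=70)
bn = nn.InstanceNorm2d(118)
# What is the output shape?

Input shape: (31, 118, 51, 70)
Output shape: (31, 118, 51, 70)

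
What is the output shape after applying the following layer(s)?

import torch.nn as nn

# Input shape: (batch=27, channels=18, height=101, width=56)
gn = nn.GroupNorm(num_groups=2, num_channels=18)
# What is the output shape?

Input shape: (27, 18, 101, 56)
Output shape: (27, 18, 101, 56)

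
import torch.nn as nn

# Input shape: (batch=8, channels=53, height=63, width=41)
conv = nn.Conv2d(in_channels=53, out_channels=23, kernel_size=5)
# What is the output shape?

Input shape: (8, 53, 63, 41)
Output shape: (8, 23, 59, 37)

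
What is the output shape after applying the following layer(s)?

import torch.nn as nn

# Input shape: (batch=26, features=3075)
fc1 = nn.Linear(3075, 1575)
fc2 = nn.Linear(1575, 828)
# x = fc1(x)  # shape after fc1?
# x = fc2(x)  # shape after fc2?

Input shape: (26, 3075)
  -> after fc1: (26, 1575)
Output shape: (26, 828)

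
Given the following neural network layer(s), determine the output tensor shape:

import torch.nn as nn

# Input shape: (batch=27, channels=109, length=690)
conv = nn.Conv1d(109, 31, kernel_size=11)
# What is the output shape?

Input shape: (27, 109, 690)
Output shape: (27, 31, 680)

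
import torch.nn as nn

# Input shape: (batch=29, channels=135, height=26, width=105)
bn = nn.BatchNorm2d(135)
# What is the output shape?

Input shape: (29, 135, 26, 105)
Output shape: (29, 135, 26, 105)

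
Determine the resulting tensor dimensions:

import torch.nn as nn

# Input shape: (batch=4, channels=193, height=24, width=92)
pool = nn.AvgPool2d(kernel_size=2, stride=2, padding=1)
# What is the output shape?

Input shape: (4, 193, 24, 92)
Output shape: (4, 193, 13, 47)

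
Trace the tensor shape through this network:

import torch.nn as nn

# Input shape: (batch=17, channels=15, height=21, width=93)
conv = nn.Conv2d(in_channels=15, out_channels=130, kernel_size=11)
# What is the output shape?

Input shape: (17, 15, 21, 93)
Output shape: (17, 130, 11, 83)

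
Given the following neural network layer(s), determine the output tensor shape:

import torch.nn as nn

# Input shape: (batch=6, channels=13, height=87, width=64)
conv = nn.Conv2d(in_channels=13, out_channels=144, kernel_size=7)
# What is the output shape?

Input shape: (6, 13, 87, 64)
Output shape: (6, 144, 81, 58)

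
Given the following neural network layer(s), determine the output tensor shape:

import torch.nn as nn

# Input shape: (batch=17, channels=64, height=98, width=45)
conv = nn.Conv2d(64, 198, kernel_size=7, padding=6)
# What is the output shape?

Input shape: (17, 64, 98, 45)
Output shape: (17, 198, 104, 51)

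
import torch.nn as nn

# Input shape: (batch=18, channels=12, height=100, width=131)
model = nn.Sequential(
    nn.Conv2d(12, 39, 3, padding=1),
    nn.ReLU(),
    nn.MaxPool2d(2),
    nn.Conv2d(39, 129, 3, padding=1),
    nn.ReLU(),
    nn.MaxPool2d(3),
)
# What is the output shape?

Input shape: (18, 12, 100, 131)
  -> after first Conv2d: (18, 39, 100, 131)
  -> after first MaxPool2d: (18, 39, 50, 65)
  -> after second Conv2d: (18, 129, 50, 65)
Output shape: (18, 129, 16, 21)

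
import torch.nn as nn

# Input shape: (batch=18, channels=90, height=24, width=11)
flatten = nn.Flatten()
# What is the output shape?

Input shape: (18, 90, 24, 11)
Output shape: (18, 23760)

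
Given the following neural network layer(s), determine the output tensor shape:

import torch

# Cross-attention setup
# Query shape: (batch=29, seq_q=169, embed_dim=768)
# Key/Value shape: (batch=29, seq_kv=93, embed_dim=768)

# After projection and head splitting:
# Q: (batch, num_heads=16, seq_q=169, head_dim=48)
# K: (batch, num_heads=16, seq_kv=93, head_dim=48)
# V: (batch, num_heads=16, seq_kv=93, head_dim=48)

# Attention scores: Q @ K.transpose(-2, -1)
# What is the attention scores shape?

Input shape: (29, 169, 768)
Output shape: (29, 16, 169, 93)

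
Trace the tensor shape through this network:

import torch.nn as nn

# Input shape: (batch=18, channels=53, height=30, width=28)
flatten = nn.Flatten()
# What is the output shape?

Input shape: (18, 53, 30, 28)
Output shape: (18, 44520)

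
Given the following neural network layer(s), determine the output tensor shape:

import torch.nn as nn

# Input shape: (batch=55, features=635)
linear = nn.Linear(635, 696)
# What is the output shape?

Input shape: (55, 635)
Output shape: (55, 696)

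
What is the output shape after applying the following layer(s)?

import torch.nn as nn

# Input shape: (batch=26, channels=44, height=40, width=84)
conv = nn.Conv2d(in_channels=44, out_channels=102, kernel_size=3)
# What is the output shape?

Input shape: (26, 44, 40, 84)
Output shape: (26, 102, 38, 82)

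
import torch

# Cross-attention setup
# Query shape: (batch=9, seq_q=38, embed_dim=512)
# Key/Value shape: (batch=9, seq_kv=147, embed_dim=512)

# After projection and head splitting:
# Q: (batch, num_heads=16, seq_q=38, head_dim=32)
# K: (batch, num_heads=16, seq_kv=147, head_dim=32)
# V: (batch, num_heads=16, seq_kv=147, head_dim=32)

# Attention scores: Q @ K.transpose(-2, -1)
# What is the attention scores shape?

Input shape: (9, 38, 512)
Output shape: (9, 16, 38, 147)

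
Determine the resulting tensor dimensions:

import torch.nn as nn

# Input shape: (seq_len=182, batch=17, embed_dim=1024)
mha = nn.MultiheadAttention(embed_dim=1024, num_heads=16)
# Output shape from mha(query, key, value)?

Input shape: (182, 17, 1024)
Output shape: (182, 17, 1024)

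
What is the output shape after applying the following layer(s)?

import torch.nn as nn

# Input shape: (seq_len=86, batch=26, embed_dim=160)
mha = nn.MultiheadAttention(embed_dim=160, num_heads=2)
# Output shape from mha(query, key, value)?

Input shape: (86, 26, 160)
Output shape: (86, 26, 160)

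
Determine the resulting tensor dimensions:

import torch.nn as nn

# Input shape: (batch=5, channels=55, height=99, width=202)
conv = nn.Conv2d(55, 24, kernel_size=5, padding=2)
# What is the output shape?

Input shape: (5, 55, 99, 202)
Output shape: (5, 24, 99, 202)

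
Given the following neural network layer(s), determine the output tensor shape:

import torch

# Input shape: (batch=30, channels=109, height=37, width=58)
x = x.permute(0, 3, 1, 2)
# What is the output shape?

Input shape: (30, 109, 37, 58)
Output shape: (30, 58, 109, 37)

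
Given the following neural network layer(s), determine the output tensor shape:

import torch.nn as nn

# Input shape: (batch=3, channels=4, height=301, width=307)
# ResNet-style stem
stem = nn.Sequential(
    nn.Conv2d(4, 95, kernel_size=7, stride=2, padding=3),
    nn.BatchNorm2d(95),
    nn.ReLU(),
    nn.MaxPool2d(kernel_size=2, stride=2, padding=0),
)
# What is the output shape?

Input shape: (3, 4, 301, 307)
  -> after Conv2d 7x7 stride=2: (3, 95, 151, 154)
Output shape: (3, 95, 75, 77)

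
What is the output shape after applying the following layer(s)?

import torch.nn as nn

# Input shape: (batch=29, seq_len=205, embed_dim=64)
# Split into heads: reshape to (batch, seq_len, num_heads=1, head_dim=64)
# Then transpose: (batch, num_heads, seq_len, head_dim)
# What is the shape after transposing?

Input shape: (29, 205, 64)
  -> after reshape: (29, 205, 1, 64)
Output shape: (29, 1, 205, 64)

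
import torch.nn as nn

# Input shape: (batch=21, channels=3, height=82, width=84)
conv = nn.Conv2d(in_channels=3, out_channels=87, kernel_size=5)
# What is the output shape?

Input shape: (21, 3, 82, 84)
Output shape: (21, 87, 78, 80)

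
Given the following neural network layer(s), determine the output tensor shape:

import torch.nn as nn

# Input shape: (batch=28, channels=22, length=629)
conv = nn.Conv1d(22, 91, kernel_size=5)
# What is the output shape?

Input shape: (28, 22, 629)
Output shape: (28, 91, 625)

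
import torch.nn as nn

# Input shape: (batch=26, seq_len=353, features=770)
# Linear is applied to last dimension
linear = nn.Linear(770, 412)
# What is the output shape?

Input shape: (26, 353, 770)
Output shape: (26, 353, 412)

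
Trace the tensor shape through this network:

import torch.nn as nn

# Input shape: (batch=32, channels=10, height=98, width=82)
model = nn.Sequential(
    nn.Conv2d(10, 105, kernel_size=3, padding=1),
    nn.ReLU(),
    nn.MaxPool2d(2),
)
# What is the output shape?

Input shape: (32, 10, 98, 82)
  -> after Conv2d: (32, 105, 98, 82)
  -> after ReLU: (32, 105, 98, 82)
Output shape: (32, 105, 49, 41)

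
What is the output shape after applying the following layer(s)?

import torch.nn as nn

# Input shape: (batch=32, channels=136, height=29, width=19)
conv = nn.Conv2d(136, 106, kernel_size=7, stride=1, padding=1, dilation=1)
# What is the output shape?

Input shape: (32, 136, 29, 19)
Output shape: (32, 106, 25, 15)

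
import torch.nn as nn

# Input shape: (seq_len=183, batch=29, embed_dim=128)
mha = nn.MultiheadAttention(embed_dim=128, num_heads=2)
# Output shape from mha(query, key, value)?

Input shape: (183, 29, 128)
Output shape: (183, 29, 128)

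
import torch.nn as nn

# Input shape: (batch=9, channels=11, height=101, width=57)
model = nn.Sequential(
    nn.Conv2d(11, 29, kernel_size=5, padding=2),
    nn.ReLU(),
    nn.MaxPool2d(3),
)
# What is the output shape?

Input shape: (9, 11, 101, 57)
  -> after Conv2d: (9, 29, 101, 57)
  -> after ReLU: (9, 29, 101, 57)
Output shape: (9, 29, 33, 19)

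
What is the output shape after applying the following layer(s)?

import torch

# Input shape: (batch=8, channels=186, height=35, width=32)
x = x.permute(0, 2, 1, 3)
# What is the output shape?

Input shape: (8, 186, 35, 32)
Output shape: (8, 35, 186, 32)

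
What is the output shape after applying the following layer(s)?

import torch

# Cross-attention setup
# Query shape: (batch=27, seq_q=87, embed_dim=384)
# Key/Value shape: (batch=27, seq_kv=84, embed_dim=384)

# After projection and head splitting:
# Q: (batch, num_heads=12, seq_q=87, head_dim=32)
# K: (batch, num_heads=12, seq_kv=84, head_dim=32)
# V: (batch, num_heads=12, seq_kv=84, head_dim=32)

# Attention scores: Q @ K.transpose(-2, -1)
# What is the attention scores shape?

Input shape: (27, 87, 384)
Output shape: (27, 12, 87, 84)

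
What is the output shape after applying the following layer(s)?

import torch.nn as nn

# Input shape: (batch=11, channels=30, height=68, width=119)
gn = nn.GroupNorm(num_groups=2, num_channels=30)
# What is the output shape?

Input shape: (11, 30, 68, 119)
Output shape: (11, 30, 68, 119)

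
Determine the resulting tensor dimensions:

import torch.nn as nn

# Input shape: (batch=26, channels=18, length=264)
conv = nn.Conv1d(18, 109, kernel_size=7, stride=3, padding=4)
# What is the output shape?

Input shape: (26, 18, 264)
Output shape: (26, 109, 89)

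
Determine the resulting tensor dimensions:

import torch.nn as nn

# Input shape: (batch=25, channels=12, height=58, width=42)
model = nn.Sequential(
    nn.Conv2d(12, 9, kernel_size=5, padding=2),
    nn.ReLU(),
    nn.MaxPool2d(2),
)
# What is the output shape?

Input shape: (25, 12, 58, 42)
  -> after Conv2d: (25, 9, 58, 42)
  -> after ReLU: (25, 9, 58, 42)
Output shape: (25, 9, 29, 21)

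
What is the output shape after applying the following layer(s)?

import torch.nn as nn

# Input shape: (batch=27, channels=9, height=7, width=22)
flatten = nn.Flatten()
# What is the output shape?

Input shape: (27, 9, 7, 22)
Output shape: (27, 1386)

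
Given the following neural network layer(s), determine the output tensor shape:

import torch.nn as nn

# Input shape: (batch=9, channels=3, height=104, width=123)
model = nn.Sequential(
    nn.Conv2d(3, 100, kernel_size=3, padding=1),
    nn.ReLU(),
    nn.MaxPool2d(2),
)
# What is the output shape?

Input shape: (9, 3, 104, 123)
  -> after Conv2d: (9, 100, 104, 123)
  -> after ReLU: (9, 100, 104, 123)
Output shape: (9, 100, 52, 61)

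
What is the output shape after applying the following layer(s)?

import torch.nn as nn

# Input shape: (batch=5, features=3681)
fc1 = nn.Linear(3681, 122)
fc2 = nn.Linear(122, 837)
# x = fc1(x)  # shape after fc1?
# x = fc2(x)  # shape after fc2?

Input shape: (5, 3681)
  -> after fc1: (5, 122)
Output shape: (5, 837)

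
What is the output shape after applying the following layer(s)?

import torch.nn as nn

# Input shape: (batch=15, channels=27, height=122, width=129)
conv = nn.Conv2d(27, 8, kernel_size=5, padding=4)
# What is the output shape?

Input shape: (15, 27, 122, 129)
Output shape: (15, 8, 126, 133)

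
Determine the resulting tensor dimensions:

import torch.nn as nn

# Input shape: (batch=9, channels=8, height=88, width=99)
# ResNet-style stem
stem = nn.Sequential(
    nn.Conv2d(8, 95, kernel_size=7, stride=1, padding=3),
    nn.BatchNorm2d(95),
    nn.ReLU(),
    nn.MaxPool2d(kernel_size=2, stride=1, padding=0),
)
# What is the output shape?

Input shape: (9, 8, 88, 99)
  -> after Conv2d 7x7 stride=1: (9, 95, 88, 99)
Output shape: (9, 95, 87, 98)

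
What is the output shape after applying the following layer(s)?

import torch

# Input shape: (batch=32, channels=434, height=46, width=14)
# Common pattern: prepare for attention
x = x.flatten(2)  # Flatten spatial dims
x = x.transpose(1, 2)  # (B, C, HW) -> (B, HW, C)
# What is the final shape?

Input shape: (32, 434, 46, 14)
  -> after flatten(2): (32, 434, 644)
Output shape: (32, 644, 434)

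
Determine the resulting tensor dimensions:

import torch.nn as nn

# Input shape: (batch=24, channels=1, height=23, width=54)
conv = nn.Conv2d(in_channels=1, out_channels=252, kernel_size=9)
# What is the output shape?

Input shape: (24, 1, 23, 54)
Output shape: (24, 252, 15, 46)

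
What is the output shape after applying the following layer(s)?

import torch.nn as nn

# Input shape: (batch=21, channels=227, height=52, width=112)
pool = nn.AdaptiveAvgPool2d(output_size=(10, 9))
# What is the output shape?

Input shape: (21, 227, 52, 112)
Output shape: (21, 227, 10, 9)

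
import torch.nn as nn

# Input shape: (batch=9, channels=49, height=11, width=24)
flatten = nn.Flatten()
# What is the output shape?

Input shape: (9, 49, 11, 24)
Output shape: (9, 12936)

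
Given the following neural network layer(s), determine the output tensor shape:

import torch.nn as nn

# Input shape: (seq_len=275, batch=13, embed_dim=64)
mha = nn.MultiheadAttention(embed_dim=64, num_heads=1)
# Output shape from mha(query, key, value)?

Input shape: (275, 13, 64)
Output shape: (275, 13, 64)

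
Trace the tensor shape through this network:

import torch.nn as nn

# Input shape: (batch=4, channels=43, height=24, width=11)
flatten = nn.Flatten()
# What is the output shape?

Input shape: (4, 43, 24, 11)
Output shape: (4, 11352)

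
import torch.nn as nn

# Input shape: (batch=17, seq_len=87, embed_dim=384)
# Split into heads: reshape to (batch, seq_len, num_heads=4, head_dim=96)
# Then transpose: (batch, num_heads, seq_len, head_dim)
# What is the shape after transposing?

Input shape: (17, 87, 384)
  -> after reshape: (17, 87, 4, 96)
Output shape: (17, 4, 87, 96)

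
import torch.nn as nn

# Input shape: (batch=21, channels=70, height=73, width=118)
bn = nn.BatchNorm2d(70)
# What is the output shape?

Input shape: (21, 70, 73, 118)
Output shape: (21, 70, 73, 118)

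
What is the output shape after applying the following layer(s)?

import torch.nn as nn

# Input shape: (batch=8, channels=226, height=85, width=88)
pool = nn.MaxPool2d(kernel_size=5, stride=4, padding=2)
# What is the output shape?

Input shape: (8, 226, 85, 88)
Output shape: (8, 226, 22, 22)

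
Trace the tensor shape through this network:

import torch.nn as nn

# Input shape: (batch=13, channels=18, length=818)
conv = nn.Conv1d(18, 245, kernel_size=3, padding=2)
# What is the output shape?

Input shape: (13, 18, 818)
Output shape: (13, 245, 820)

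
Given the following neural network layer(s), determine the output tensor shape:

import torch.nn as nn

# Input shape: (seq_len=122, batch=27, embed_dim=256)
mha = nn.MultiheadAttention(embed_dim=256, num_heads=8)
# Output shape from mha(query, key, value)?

Input shape: (122, 27, 256)
Output shape: (122, 27, 256)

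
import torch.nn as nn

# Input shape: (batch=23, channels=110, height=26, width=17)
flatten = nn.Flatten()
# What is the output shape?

Input shape: (23, 110, 26, 17)
Output shape: (23, 48620)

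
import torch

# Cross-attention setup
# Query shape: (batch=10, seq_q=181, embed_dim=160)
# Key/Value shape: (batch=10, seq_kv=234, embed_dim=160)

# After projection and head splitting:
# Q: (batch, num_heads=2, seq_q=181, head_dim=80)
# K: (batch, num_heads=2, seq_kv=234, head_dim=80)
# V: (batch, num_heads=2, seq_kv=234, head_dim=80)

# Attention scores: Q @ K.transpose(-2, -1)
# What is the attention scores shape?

Input shape: (10, 181, 160)
Output shape: (10, 2, 181, 234)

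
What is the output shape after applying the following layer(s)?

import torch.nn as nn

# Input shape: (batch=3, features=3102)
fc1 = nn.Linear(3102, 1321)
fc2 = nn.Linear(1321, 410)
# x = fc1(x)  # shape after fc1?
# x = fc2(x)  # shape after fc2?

Input shape: (3, 3102)
  -> after fc1: (3, 1321)
Output shape: (3, 410)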